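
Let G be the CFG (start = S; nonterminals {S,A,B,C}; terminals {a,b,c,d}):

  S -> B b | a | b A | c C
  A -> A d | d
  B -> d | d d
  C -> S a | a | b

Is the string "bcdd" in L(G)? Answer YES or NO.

CNF form of G:
  S -> B T2 | T2 A | T3 C | a
  A -> A T0 | d
  B -> T0 T0 | d
  C -> S T1 | a | b
  T0 -> d
  T1 -> a
  T2 -> b
  T3 -> c

CYK fill:
  [0..0]={C,T2}  "b"  orig:{C}
  [1..1]={T3}  "c"  orig:{}
  [2..2]={A,B,T0}  "d"  orig:{A,B}
  [3..3]={A,B,T0}  "d"  orig:{A,B}
  [0..1]=∅  "bc"
  [1..2]=∅  "cd"
  [2..3]={A,B}  "dd"
  [0..2]=∅  "bcd"
  [1..3]=∅  "cdd"
  [0..3]=∅  "bcdd"

S ∉ T[0,3] ⇒ NO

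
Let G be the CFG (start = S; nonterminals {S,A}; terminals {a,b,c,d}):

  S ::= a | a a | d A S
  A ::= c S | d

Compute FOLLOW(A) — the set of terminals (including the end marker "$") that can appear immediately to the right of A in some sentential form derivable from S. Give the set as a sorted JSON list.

Compute FIRST by fixpoint:
round 1:
  A via A→c S: +{c}
  A via A→d: +{d}
  S via S→a: +{a}
  S via S→d A S: +{d}
  FIRST[S]={a,d}  FIRST[A]={c,d}
round 2: (stable)
  FIRST[S]={a,d}  FIRST[A]={c,d}

FOLLOW sets:
initialize: $ ∈ FOLLOW(S)
round 1:
  S→d A S: FOLLOW(A) ⊇ FIRST(S) = {a,d}; new: +{a,d}
  S: {$}  A: {a,d}
round 2:
  A→c S: FOLLOW(S) ⊇ FOLLOW(A) ⊇ {a,d}; new: +{a,d}
  S: {$,a,d}  A: {a,d}
round 3: (stable)
  S: {$,a,d}  A: {a,d}

FOLLOW(A) = ["a", "d"]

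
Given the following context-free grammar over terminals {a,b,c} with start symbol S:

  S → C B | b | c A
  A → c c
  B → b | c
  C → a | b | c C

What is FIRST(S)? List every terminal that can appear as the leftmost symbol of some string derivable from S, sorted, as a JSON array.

FIRST sets, iterate to fixpoint:
pass 1:
  A via A→c c: +{c}
  B via B→b: +{b}
  B via B→c: +{c}
  C via C→a: +{a}
  C via C→b: +{b}
  C via C→c C: +{c}
  S via S→C B: +{a,b,c}
  FIRST[S]={a,b,c}  FIRST[A]={c}  FIRST[B]={b,c}  FIRST[C]={a,b,c}
pass 2: — fixpoint
  FIRST[S]={a,b,c}  FIRST[A]={c}  FIRST[B]={b,c}  FIRST[C]={a,b,c}

FIRST(S) = ["a", "b", "c"]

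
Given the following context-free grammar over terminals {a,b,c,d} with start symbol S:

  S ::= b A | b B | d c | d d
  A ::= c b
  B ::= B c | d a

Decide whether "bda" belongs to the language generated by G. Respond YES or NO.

Convert to CNF:
  S -> T1 A | T1 B | T2 T0 | T2 T2
  A -> T0 T1
  B -> B T0 | T2 T3
  T0 -> c
  T1 -> b
  T2 -> d
  T3 -> a

CYK table (by increasing span):
  T[0,0] 'b' = {T1}  orig:{}
  T[1,1] 'd' = {T2}  orig:{}
  T[2,2] 'a' = {T3}  orig:{}
  T[0,1] 'bd' = ∅
  T[1,2] 'da' = {B}
  T[0,2] 'bda' = {S}

S ∈ T[0,2] ⇒ YES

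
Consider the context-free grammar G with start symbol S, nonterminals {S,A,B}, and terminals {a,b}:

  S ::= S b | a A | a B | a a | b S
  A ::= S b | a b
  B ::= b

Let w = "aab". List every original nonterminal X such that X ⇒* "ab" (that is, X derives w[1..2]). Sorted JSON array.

CNF form of G:
  S -> S T0 | T0 S | T1 A | T1 B | T1 T1
  A -> S T0 | T1 T0
  B -> b
  T0 -> b
  T1 -> a

CYK fill — only the sub-triangle for w[1..2]:
  [1..1]={T1}  "a"  orig:{}
  [2..2]={B,T0}  "b"  orig:{B}
  [1..2]={A,S}  "ab"

Original NTs in T[1,2] deriving "ab": ["A", "S"]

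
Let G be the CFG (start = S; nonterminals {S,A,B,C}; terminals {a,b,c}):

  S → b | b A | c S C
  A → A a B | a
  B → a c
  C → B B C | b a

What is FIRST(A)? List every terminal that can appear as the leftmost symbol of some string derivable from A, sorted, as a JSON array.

Compute FIRST by fixpoint:
[1]
  A via A→a: +{a}
  B via B→a c: +{a}
  C via C→B B C: +{a}
  C via C→b a: +{b}
  S via S→b: +{b}
  S via S→c S C: +{c}
  S: {b,c}  A: {a}  B: {a}  C: {a,b}
[2] (no change)
  S: {b,c}  A: {a}  B: {a}  C: {a,b}

FIRST(A) = ["a"]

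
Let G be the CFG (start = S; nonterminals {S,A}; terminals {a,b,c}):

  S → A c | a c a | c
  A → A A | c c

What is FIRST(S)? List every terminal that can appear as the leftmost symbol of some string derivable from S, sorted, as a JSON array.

Compute FIRST by fixpoint:
iter 1:
  A via A→c c: +{c}
  S via S→A c: +{c}
  S via S→a c a: +{a}
  FIRST[S]={a,c}  FIRST[A]={c}
iter 2: — fixpoint
  FIRST[S]={a,c}  FIRST[A]={c}

FIRST(S) = ["a", "c"]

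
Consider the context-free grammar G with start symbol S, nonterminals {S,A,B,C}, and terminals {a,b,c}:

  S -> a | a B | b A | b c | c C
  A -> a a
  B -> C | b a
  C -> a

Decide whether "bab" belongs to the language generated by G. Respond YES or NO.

CNF form of G:
  S -> T0 B | T1 A | T1 T2 | T2 C | a
  A -> T0 T0
  B -> T1 T0 | a
  C -> a
  T0 -> a
  T1 -> b
  T2 -> c

CYK fill:
  T[0,0] 'b' = {T1}  orig:{}
  T[1,1] 'a' = {B,C,S,T0}  orig:{B,C,S}
  T[2,2] 'b' = {T1}  orig:{}
  T[0,1] 'ba' = {B}
  T[1,2] 'ab' = ∅
  T[0,2] 'bab' = ∅

S ∉ T[0,2] ⇒ NO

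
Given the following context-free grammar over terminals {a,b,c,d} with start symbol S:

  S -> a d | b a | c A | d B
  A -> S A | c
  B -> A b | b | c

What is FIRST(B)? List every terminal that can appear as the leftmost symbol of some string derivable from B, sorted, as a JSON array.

FIRST iteration:
round 1:
  A via A→c: +{c}
  B via B→A b: +{c}
  B via B→b: +{b}
  S via S→a d: +{a}
  S via S→b a: +{b}
  S via S→c A: +{c}
  S via S→d B: +{d}
  FIRST(S)={a,b,c,d}  FIRST(A)={c}  FIRST(B)={b,c}
round 2:
  A via A→S A: +{a,b,d}
  B via B→A b: +{a,d}
  FIRST(S)={a,b,c,d}  FIRST(A)={a,b,c,d}  FIRST(B)={a,b,c,d}
round 3: (no change)
  FIRST(S)={a,b,c,d}  FIRST(A)={a,b,c,d}  FIRST(B)={a,b,c,d}

FIRST(B) = ["a", "b", "c", "d"]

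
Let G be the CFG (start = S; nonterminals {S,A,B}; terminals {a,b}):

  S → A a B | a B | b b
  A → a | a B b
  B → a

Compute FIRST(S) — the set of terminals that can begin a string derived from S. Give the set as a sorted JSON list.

Compute FIRST by fixpoint:
iter 1:
  A via A→a: +{a}
  B via B→a: +{a}
  S via S→A a B: +{a}
  S via S→b b: +{b}
  FIRST[S]={a,b}  FIRST[A]={a}  FIRST[B]={a}
iter 2: (stable)
  FIRST[S]={a,b}  FIRST[A]={a}  FIRST[B]={a}

FIRST(S) = ["a", "b"]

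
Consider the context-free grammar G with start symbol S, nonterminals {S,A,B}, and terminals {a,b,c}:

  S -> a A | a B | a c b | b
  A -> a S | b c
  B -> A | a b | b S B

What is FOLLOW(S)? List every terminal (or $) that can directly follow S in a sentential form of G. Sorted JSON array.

FIRST iteration:
iter 1:
  A via A→a S: +{a}
  A via A→b c: +{b}
  B via B→A: +{a,b}
  S via S→a A: +{a}
  S via S→b: +{b}
  FIRST(S)={a,b}  FIRST(A)={a,b}  FIRST(B)={a,b}
iter 2: (stable)
  FIRST(S)={a,b}  FIRST(A)={a,b}  FIRST(B)={a,b}

FOLLOW sets:
FOLLOW(S) := {$}
pass 1:
  B→b S B: FOLLOW(S) ⊇ FIRST(B) = {a,b}; new: +{a,b}
  S→a A: FOLLOW(A) ⊇ FOLLOW(S) ⊇ {$,a,b}; new: +{$,a,b}
  S→a B: FOLLOW(B) ⊇ FOLLOW(S) ⊇ {$,a,b}; new: +{$,a,b}
  FOLLOW[S]={$,a,b}  FOLLOW[A]={$,a,b}  FOLLOW[B]={$,a,b}
pass 2: (stable)
  FOLLOW[S]={$,a,b}  FOLLOW[A]={$,a,b}  FOLLOW[B]={$,a,b}

FOLLOW(S) = ["$", "a", "b"]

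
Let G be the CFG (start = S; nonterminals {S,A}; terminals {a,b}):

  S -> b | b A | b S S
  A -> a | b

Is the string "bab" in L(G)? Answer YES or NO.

CNF form of G:
  S -> T0 A | T0 X1 | b
  A -> a | b
  T0 -> b
  X1 -> S S

CYK table (by increasing span):
  cell(0,0) b: {A,S,T0}  orig:{A,S}
  cell(1,1) a: {A}
  cell(2,2) b: {A,S,T0}  orig:{A,S}
  cell(0,1) ba: {S}
  cell(1,2) ab: ∅
  cell(0,2) bab: {X1}  orig:{}

S ∉ T[0,2] ⇒ NO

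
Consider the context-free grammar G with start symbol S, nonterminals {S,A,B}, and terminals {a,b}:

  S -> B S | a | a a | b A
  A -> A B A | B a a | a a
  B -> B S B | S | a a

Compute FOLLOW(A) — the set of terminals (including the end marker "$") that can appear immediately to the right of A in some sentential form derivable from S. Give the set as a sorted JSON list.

FIRST iteration:
round 1:
  A via A→a a: +{a}
  B via B→a a: +{a}
  S via S→B S: +{a}
  S via S→b A: +{b}
  FIRST[S]={a,b}  FIRST[A]={a}  FIRST[B]={a}
round 2:
  B via B→S: +{b}
  FIRST[S]={a,b}  FIRST[A]={a}  FIRST[B]={a,b}
round 3:
  A via A→B a a: +{b}
  FIRST[S]={a,b}  FIRST[A]={a,b}  FIRST[B]={a,b}
round 4: done
  FIRST[S]={a,b}  FIRST[A]={a,b}  FIRST[B]={a,b}

FOLLOW iteration:
seed FOLLOW(S) with $
pass 1:
  A→A B A: FOLLOW(A) ⊇ FIRST(B) = {a,b}; new: +{a,b}
  A→A B A: FOLLOW(B) ⊇ FIRST(A) = {a,b}; new: +{a,b}
  B→B S B: FOLLOW(S) ⊇ FIRST(B) = {a,b}; new: +{a,b}
  S→b A: FOLLOW(A) ⊇ FOLLOW(S) ⊇ {$,a,b}; new: +{$}
  S: {$,a,b}  A: {$,a,b}  B: {a,b}
pass 2: (stable)
  S: {$,a,b}  A: {$,a,b}  B: {a,b}

FOLLOW(A) = ["$", "a", "b"]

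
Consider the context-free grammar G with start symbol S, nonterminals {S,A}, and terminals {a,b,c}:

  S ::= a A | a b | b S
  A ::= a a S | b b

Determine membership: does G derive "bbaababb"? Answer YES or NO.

CNF form of G:
  S -> T0 A | T0 T1 | T1 S
  A -> T0 X2 | T1 T1
  T0 -> a
  T1 -> b
  X2 -> T0 S

CYK fill:
  T[0,0] 'b' = {T1}  orig:{}
  T[1,1] 'b' = {T1}  orig:{}
  T[2,2] 'a' = {T0}  orig:{}
  T[3,3] 'a' = {T0}  orig:{}
  T[4,4] 'b' = {T1}  orig:{}
  T[5,5] 'a' = {T0}  orig:{}
  T[6,6] 'b' = {T1}  orig:{}
  T[7,7] 'b' = {T1}  orig:{}
  T[0,1] 'bb' = {A}
  T[1,2] 'ba' = ∅
  T[2,3] 'aa' = ∅
  T[3,4] 'ab' = {S}
  T[4,5] 'ba' = ∅
  T[5,6] 'ab' = {S}
  T[6,7] 'bb' = {A}
  T[0,2] 'bba' = ∅
  T[1,3] 'baa' = ∅
  T[2,4] 'aab' = {X2}  orig:{}
  T[3,5] 'aba' = ∅
  T[4,6] 'bab' = {S}
  T[5,7] 'abb' = {S}
  T[0,3] 'bbaa' = ∅
  T[1,4] 'baab' = ∅
  T[2,5] 'aaba' = ∅
  T[3,6] 'abab' = {X2}  orig:{}
  T[4,7] 'babb' = {S}
  T[0,4] 'bbaab' = ∅
  T[1,5] 'baaba' = ∅
  T[2,6] 'aabab' = {A}
  T[3,7] 'ababb' = {X2}  orig:{}
  T[0,5] 'bbaaba' = ∅
  T[1,6] 'baabab' = ∅
  T[2,7] 'aababb' = {A}
  T[0,6] 'bbaabab' = ∅
  T[1,7] 'baababb' = ∅
  T[0,7] 'bbaababb' = ∅

S ∉ T[0,7] ⇒ NO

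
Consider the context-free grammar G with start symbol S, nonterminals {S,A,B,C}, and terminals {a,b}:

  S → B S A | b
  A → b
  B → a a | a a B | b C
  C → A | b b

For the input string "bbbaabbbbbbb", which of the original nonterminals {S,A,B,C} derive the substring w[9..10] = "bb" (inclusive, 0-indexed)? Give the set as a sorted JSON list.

Convert to CNF:
  S -> B X3 | b
  A -> b
  B -> T0 T0 | T0 X2 | T1 C
  C -> T1 T1 | b
  T0 -> a
  T1 -> b
  X2 -> T0 B
  X3 -> S A

Fill CYK table bottom-up (cells [i..j] with 9 ≤ i ≤ j ≤ 10 only):
  T[9,9] 'b' = {A,C,S,T1}  orig:{A,C,S}
  T[10,10] 'b' = {A,C,S,T1}  orig:{A,C,S}
  T[9,10] 'bb' = {B,C,X3}  orig:{B,C}

Original NTs in T[9,10] deriving "bb": ["B", "C"]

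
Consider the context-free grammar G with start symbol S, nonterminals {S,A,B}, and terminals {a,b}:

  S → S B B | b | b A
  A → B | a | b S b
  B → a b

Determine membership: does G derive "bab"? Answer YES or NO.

CNF form of G:
  S -> S X3 | T1 A | b
  A -> T0 T1 | T1 X2 | a
  B -> T0 T1
  T0 -> a
  T1 -> b
  X2 -> S T1
  X3 -> B B

Fill CYK table bottom-up:
  T[0,0] 'b' = {S,T1}  orig:{S}
  T[1,1] 'a' = {A,T0}  orig:{A}
  T[2,2] 'b' = {S,T1}  orig:{S}
  T[0,1] 'ba' = {S}
  T[1,2] 'ab' = {A,B}
  T[0,2] 'bab' = {S,X2}  orig:{S}

S ∈ T[0,2] ⇒ YES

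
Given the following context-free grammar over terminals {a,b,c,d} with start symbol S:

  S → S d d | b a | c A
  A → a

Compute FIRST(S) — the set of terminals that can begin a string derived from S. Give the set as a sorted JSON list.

FIRST sets, iterate to fixpoint:
iter 1:
  A via A→a: +{a}
  S via S→b a: +{b}
  S via S→c A: +{c}
  FIRST[S]={b,c}  FIRST[A]={a}
iter 2: — fixpoint
  FIRST[S]={b,c}  FIRST[A]={a}

FIRST(S) = ["b", "c"]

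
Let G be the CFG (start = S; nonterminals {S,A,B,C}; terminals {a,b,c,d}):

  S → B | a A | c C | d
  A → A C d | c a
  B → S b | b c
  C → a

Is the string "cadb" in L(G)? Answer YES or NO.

Convert to CNF:
  S -> S T3 | T1 C | T2 A | T3 T1 | d
  A -> A X4 | T1 T2
  B -> S T3 | T3 T1
  C -> a
  T0 -> d
  T1 -> c
  T2 -> a
  T3 -> b
  X4 -> C T0

CYK table (by increasing span):
  T[0,0] 'c' = {T1}  orig:{}
  T[1,1] 'a' = {C,T2}  orig:{C}
  T[2,2] 'd' = {S,T0}  orig:{S}
  T[3,3] 'b' = {T3}  orig:{}
  T[0,1] 'ca' = {A,S}
  T[1,2] 'ad' = {X4}  orig:{}
  T[2,3] 'db' = {B,S}
  T[0,2] 'cad' = ∅
  T[1,3] 'adb' = ∅
  T[0,3] 'cadb' = ∅

S ∉ T[0,3] ⇒ NO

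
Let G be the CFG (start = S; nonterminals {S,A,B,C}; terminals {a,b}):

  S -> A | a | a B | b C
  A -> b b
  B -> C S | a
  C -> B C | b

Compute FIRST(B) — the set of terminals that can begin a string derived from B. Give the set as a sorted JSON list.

FIRST iteration:
iter 1:
  A via A→b b: +{b}
  B via B→a: +{a}
  C via C→B C: +{a}
  C via C→b: +{b}
  S via S→A: +{b}
  S via S→a: +{a}
  S: {a,b}  A: {b}  B: {a}  C: {a,b}
iter 2:
  B via B→C S: +{b}
  S: {a,b}  A: {b}  B: {a,b}  C: {a,b}
iter 3: (stable)
  S: {a,b}  A: {b}  B: {a,b}  C: {a,b}

FIRST(B) = ["a", "b"]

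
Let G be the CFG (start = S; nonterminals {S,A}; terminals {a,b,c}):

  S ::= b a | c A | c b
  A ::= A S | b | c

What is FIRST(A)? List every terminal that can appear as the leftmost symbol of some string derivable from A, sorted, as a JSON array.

FIRST iteration:
[1]
  A via A→b: +{b}
  A via A→c: +{c}
  S via S→b a: +{b}
  S via S→c A: +{c}
  S: {b,c}  A: {b,c}
[2] done
  S: {b,c}  A: {b,c}

FIRST(A) = ["b", "c"]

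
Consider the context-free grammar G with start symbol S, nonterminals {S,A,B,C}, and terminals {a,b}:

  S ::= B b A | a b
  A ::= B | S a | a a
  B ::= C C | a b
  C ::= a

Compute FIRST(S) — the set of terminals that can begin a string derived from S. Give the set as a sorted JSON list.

FIRST iteration:
iter 1:
  A via A→a a: +{a}
  B via B→a b: +{a}
  C via C→a: +{a}
  S via S→B b A: +{a}
  S: {a}  A: {a}  B: {a}  C: {a}
iter 2: (stable)
  S: {a}  A: {a}  B: {a}  C: {a}

FIRST(S) = ["a"]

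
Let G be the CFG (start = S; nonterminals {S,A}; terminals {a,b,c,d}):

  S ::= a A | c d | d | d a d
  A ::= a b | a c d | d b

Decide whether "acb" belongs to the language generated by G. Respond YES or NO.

CNF form of G:
  S -> T0 A | T2 T3 | T3 X5 | d
  A -> T0 T1 | T0 X4 | T3 T1
  T0 -> a
  T1 -> b
  T2 -> c
  T3 -> d
  X4 -> T2 T3
  X5 -> T0 T3

CYK table (by increasing span):
  T[0,0] 'a' = {T0}  orig:{}
  T[1,1] 'c' = {T2}  orig:{}
  T[2,2] 'b' = {T1}  orig:{}
  T[0,1] 'ac' = ∅
  T[1,2] 'cb' = ∅
  T[0,2] 'acb' = ∅

S ∉ T[0,2] ⇒ NO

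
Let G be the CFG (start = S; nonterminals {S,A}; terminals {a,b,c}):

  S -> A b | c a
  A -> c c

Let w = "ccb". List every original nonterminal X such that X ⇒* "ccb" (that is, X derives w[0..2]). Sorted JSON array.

Convert to CNF:
  S -> A T1 | T0 T2
  A -> T0 T0
  T0 -> c
  T1 -> b
  T2 -> a

CYK table (by increasing span) (cells [i..j] with 0 ≤ i ≤ j ≤ 2 only):
  cell(0,0) c: {T0}  orig:{}
  cell(1,1) c: {T0}  orig:{}
  cell(2,2) b: {T1}  orig:{}
  cell(0,1) cc: {A}
  cell(1,2) cb: ∅
  cell(0,2) ccb: {S}

Original NTs in T[0,2] deriving "ccb": ["S"]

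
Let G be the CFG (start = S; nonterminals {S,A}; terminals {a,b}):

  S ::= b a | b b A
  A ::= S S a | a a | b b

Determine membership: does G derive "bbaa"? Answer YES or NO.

CNF form of G:
  S -> T1 T0 | T1 X3
  A -> S X2 | T0 T0 | T1 T1
  T0 -> a
  T1 -> b
  X2 -> S T0
  X3 -> T1 A

CYK fill:
  [0..0]={T1}  "b"  orig:{}
  [1..1]={T1}  "b"  orig:{}
  [2..2]={T0}  "a"  orig:{}
  [3..3]={T0}  "a"  orig:{}
  [0..1]={A}  "bb"
  [1..2]={S}  "ba"
  [2..3]={A}  "aa"
  [0..2]=∅  "bba"
  [1..3]={X2,X3}  "baa"  orig:{}
  [0..3]={S}  "bbaa"

S ∈ T[0,3] ⇒ YES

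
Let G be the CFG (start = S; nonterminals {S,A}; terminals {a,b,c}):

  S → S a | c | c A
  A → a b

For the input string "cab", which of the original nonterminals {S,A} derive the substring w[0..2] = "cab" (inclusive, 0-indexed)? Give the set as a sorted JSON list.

Convert to CNF:
  S -> S T0 | T2 A | c
  A -> T0 T1
  T0 -> a
  T1 -> b
  T2 -> c

CYK table (by increasing span), restricted to cells inside w[0..2]:
  cell(0,0) c: {S,T2}  orig:{S}
  cell(1,1) a: {T0}  orig:{}
  cell(2,2) b: {T1}  orig:{}
  cell(0,1) ca: {S}
  cell(1,2) ab: {A}
  cell(0,2) cab: {S}

Original NTs in T[0,2] deriving "cab": ["S"]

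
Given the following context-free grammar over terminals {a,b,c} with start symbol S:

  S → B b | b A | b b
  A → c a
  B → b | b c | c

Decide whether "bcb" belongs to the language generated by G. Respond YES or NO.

CNF form of G:
  S -> B T2 | T2 A | T2 T2
  A -> T0 T1
  B -> T2 T0 | b | c
  T0 -> c
  T1 -> a
  T2 -> b

CYK table (by increasing span):
  cell(0,0) b: {B,T2}  orig:{B}
  cell(1,1) c: {B,T0}  orig:{B}
  cell(2,2) b: {B,T2}  orig:{B}
  cell(0,1) bc: {B}
  cell(1,2) cb: {S}
  cell(0,2) bcb: {S}

S ∈ T[0,2] ⇒ YES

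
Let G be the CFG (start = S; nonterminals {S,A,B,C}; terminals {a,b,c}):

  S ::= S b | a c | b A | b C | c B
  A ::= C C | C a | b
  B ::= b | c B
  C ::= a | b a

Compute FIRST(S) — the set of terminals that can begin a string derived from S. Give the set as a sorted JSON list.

FIRST iteration:
iter 1:
  A via A→b: +{b}
  B via B→b: +{b}
  B via B→c B: +{c}
  C via C→a: +{a}
  C via C→b a: +{b}
  S via S→a c: +{a}
  S via S→b A: +{b}
  S via S→c B: +{c}
  FIRST[S]={a,b,c}  FIRST[A]={b}  FIRST[B]={b,c}  FIRST[C]={a,b}
iter 2:
  A via A→C C: +{a}
  FIRST[S]={a,b,c}  FIRST[A]={a,b}  FIRST[B]={b,c}  FIRST[C]={a,b}
iter 3: (no change)
  FIRST[S]={a,b,c}  FIRST[A]={a,b}  FIRST[B]={b,c}  FIRST[C]={a,b}

FIRST(S) = ["a", "b", "c"]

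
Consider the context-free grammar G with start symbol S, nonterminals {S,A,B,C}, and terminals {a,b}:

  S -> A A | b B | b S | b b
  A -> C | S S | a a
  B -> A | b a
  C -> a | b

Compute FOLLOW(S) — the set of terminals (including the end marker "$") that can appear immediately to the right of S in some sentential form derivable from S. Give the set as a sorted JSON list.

FIRST iteration:
round 1:
  A via A→a a: +{a}
  B via B→A: +{a}
  B via B→b a: +{b}
  C via C→a: +{a}
  C via C→b: +{b}
  S via S→A A: +{a}
  S via S→b B: +{b}
  FIRST[S]={a,b}  FIRST[A]={a}  FIRST[B]={a,b}  FIRST[C]={a,b}
round 2:
  A via A→C: +{b}
  FIRST[S]={a,b}  FIRST[A]={a,b}  FIRST[B]={a,b}  FIRST[C]={a,b}
round 3: — fixpoint
  FIRST[S]={a,b}  FIRST[A]={a,b}  FIRST[B]={a,b}  FIRST[C]={a,b}

Compute FOLLOW by fixpoint:
initialize: $ ∈ FOLLOW(S)
round 1:
  A→S S: FOLLOW(S) ⊇ FIRST(S) = {a,b}; new: +{a,b}
  S→A A: FOLLOW(A) ⊇ FIRST(A) = {a,b}; new: +{a,b}
  S→A A: FOLLOW(A) ⊇ FOLLOW(S) ⊇ {$,a,b}; new: +{$}
  S→b B: FOLLOW(B) ⊇ FOLLOW(S) ⊇ {$,a,b}; new: +{$,a,b}
  FOLLOW[S]={$,a,b}  FOLLOW[A]={$,a,b}  FOLLOW[B]={$,a,b}  FOLLOW[C]={}
round 2:
  A→C: FOLLOW(C) ⊇ FOLLOW(A) ⊇ {$,a,b}; new: +{$,a,b}
  FOLLOW[S]={$,a,b}  FOLLOW[A]={$,a,b}  FOLLOW[B]={$,a,b}  FOLLOW[C]={$,a,b}
round 3: (no change)
  FOLLOW[S]={$,a,b}  FOLLOW[A]={$,a,b}  FOLLOW[B]={$,a,b}  FOLLOW[C]={$,a,b}

FOLLOW(S) = ["$", "a", "b"]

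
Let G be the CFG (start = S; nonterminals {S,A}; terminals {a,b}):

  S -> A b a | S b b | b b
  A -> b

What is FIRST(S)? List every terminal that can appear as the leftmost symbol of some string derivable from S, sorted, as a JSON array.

Compute FIRST by fixpoint:
pass 1:
  A via A→b: +{b}
  S via S→A b a: +{b}
  FIRST[S]={b}  FIRST[A]={b}
pass 2: done
  FIRST[S]={b}  FIRST[A]={b}

FIRST(S) = ["b"]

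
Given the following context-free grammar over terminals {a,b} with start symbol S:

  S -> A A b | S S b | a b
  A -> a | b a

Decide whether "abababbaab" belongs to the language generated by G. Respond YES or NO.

CNF form of G:
  S -> A X2 | S X3 | T1 T0
  A -> T0 T1 | a
  T0 -> b
  T1 -> a
  X2 -> A T0
  X3 -> S T0

Fill CYK table bottom-up:
  T[0,0] 'a' = {A,T1}  orig:{A}
  T[1,1] 'b' = {T0}  orig:{}
  T[2,2] 'a' = {A,T1}  orig:{A}
  T[3,3] 'b' = {T0}  orig:{}
  T[4,4] 'a' = {A,T1}  orig:{A}
  T[5,5] 'b' = {T0}  orig:{}
  T[6,6] 'b' = {T0}  orig:{}
  T[7,7] 'a' = {A,T1}  orig:{A}
  T[8,8] 'a' = {A,T1}  orig:{A}
  T[9,9] 'b' = {T0}  orig:{}
  T[0,1] 'ab' = {S,X2}  orig:{S}
  T[1,2] 'ba' = {A}
  T[2,3] 'ab' = {S,X2}  orig:{S}
  T[3,4] 'ba' = {A}
  T[4,5] 'ab' = {S,X2}  orig:{S}
  T[5,6] 'bb' = ∅
  T[6,7] 'ba' = {A}
  T[7,8] 'aa' = ∅
  T[8,9] 'ab' = {S,X2}  orig:{S}
  T[0,2] 'aba' = ∅
  T[1,3] 'bab' = {X2}  orig:{}
  T[2,4] 'aba' = ∅
  T[3,5] 'bab' = {X2}  orig:{}
  T[4,6] 'abb' = {X3}  orig:{}
  T[5,7] 'bba' = ∅
  T[6,8] 'baa' = ∅
  T[7,9] 'aab' = {S}
  T[0,3] 'abab' = {S}
  T[1,4] 'baba' = ∅
  T[2,5] 'abab' = {S}
  T[3,6] 'babb' = ∅
  T[4,7] 'abba' = ∅
  T[5,8] 'bbaa' = ∅
  T[6,9] 'baab' = {S}
  T[0,4] 'ababa' = ∅
  T[1,5] 'babab' = {S}
  T[2,6] 'ababb' = {S,X3}  orig:{S}
  T[3,7] 'babba' = ∅
  T[4,8] 'abbaa' = ∅
  T[5,9] 'bbaab' = ∅
  T[0,5] 'ababab' = ∅
  T[1,6] 'bababb' = {X3}  orig:{}
  T[2,7] 'ababba' = ∅
  T[3,8] 'babbaa' = ∅
  T[4,9] 'abbaab' = ∅
  T[0,6] 'abababb' = {S}
  T[1,7] 'bababba' = ∅
  T[2,8] 'ababbaa' = ∅
  T[3,9] 'babbaab' = ∅
  T[0,7] 'abababba' = ∅
  T[1,8] 'bababbaa' = ∅
  T[2,9] 'ababbaab' = ∅
  T[0,8] 'abababbaa' = ∅
  T[1,9] 'bababbaab' = ∅
  T[0,9] 'abababbaab' = ∅

S ∉ T[0,9] ⇒ NO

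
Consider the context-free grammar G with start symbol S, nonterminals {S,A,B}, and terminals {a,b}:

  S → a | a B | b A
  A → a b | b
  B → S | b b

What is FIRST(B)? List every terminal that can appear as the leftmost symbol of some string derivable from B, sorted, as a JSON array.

Compute FIRST by fixpoint:
[1]
  A via A→a b: +{a}
  A via A→b: +{b}
  B via B→b b: +{b}
  S via S→a: +{a}
  S via S→b A: +{b}
  S: {a,b}  A: {a,b}  B: {b}
[2]
  B via B→S: +{a}
  S: {a,b}  A: {a,b}  B: {a,b}
[3] done
  S: {a,b}  A: {a,b}  B: {a,b}

FIRST(B) = ["a", "b"]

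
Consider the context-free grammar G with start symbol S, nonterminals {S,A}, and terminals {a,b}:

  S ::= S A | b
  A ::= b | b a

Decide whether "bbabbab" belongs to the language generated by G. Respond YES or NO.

CNF form of G:
  S -> S A | b
  A -> T0 T1 | b
  T0 -> b
  T1 -> a

CYK fill:
  T[0,0] 'b' = {A,S,T0}  orig:{A,S}
  T[1,1] 'b' = {A,S,T0}  orig:{A,S}
  T[2,2] 'a' = {T1}  orig:{}
  T[3,3] 'b' = {A,S,T0}  orig:{A,S}
  T[4,4] 'b' = {A,S,T0}  orig:{A,S}
  T[5,5] 'a' = {T1}  orig:{}
  T[6,6] 'b' = {A,S,T0}  orig:{A,S}
  T[0,1] 'bb' = {S}
  T[1,2] 'ba' = {A}
  T[2,3] 'ab' = ∅
  T[3,4] 'bb' = {S}
  T[4,5] 'ba' = {A}
  T[5,6] 'ab' = ∅
  T[0,2] 'bba' = {S}
  T[1,3] 'bab' = ∅
  T[2,4] 'abb' = ∅
  T[3,5] 'bba' = {S}
  T[4,6] 'bab' = ∅
  T[0,3] 'bbab' = {S}
  T[1,4] 'babb' = ∅
  T[2,5] 'abba' = ∅
  T[3,6] 'bbab' = {S}
  T[0,4] 'bbabb' = {S}
  T[1,5] 'babba' = ∅
  T[2,6] 'abbab' = ∅
  T[0,5] 'bbabba' = {S}
  T[1,6] 'babbab' = ∅
  T[0,6] 'bbabbab' = {S}

S ∈ T[0,6] ⇒ YES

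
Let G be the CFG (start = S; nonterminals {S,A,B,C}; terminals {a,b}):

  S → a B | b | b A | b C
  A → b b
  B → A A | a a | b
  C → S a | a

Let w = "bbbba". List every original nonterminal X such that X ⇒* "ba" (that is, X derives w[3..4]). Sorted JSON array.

CNF form of G:
  S -> T0 A | T0 C | T1 B | b
  A -> T0 T0
  B -> A A | T1 T1 | b
  C -> S T1 | a
  T0 -> b
  T1 -> a

CYK table (by increasing span), restricted to cells inside w[3..4]:
  [3..3]={B,S,T0}  "b"  orig:{B,S}
  [4..4]={C,T1}  "a"  orig:{C}
  [3..4]={C,S}  "ba"

Original NTs in T[3,4] deriving "ba": ["C", "S"]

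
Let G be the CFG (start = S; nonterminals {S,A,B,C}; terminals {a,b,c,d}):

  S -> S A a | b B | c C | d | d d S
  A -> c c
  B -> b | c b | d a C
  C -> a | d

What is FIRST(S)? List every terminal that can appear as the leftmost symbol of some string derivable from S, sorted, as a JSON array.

FIRST iteration:
iter 1:
  A via A→c c: +{c}
  B via B→b: +{b}
  B via B→c b: +{c}
  B via B→d a C: +{d}
  C via C→a: +{a}
  C via C→d: +{d}
  S via S→b B: +{b}
  S via S→c C: +{c}
  S via S→d: +{d}
  FIRST[S]={b,c,d}  FIRST[A]={c}  FIRST[B]={b,c,d}  FIRST[C]={a,d}
iter 2: (stable)
  FIRST[S]={b,c,d}  FIRST[A]={c}  FIRST[B]={b,c,d}  FIRST[C]={a,d}

FIRST(S) = ["b", "c", "d"]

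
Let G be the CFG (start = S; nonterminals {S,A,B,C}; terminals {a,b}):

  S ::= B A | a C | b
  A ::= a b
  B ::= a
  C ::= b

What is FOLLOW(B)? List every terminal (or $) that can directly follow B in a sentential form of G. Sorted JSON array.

FIRST sets, iterate to fixpoint:
round 1:
  A via A→a b: +{a}
  B via B→a: +{a}
  C via C→b: +{b}
  S via S→B A: +{a}
  S via S→b: +{b}
  S: {a,b}  A: {a}  B: {a}  C: {b}
round 2: — fixpoint
  S: {a,b}  A: {a}  B: {a}  C: {b}

Compute FOLLOW by fixpoint:
seed FOLLOW(S) with $
round 1:
  S→B A: FOLLOW(B) ⊇ FIRST(A) = {a}; new: +{a}
  S→B A: FOLLOW(A) ⊇ FOLLOW(S) ⊇ {$}; new: +{$}
  S→a C: FOLLOW(C) ⊇ FOLLOW(S) ⊇ {$}; new: +{$}
  S: {$}  A: {$}  B: {a}  C: {$}
round 2: (stable)
  S: {$}  A: {$}  B: {a}  C: {$}

FOLLOW(B) = ["a"]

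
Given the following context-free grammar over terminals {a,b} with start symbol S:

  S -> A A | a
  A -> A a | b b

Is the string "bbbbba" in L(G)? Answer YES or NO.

Convert to CNF:
  S -> A A | a
  A -> A T0 | T1 T1
  T0 -> a
  T1 -> b

CYK fill:
  T[0,0] 'b' = {T1}  orig:{}
  T[1,1] 'b' = {T1}  orig:{}
  T[2,2] 'b' = {T1}  orig:{}
  T[3,3] 'b' = {T1}  orig:{}
  T[4,4] 'b' = {T1}  orig:{}
  T[5,5] 'a' = {S,T0}  orig:{S}
  T[0,1] 'bb' = {A}
  T[1,2] 'bb' = {A}
  T[2,3] 'bb' = {A}
  T[3,4] 'bb' = {A}
  T[4,5] 'ba' = ∅
  T[0,2] 'bbb' = ∅
  T[1,3] 'bbb' = ∅
  T[2,4] 'bbb' = ∅
  T[3,5] 'bba' = {A}
  T[0,3] 'bbbb' = {S}
  T[1,4] 'bbbb' = {S}
  T[2,5] 'bbba' = ∅
  T[0,4] 'bbbbb' = ∅
  T[1,5] 'bbbba' = {S}
  T[0,5] 'bbbbba' = ∅

S ∉ T[0,5] ⇒ NO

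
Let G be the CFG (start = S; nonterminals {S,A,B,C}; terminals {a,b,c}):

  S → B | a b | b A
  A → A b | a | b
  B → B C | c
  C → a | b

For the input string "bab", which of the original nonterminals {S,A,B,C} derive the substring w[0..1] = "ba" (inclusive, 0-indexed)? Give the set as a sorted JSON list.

CNF form of G:
  S -> B C | T0 A | T1 T0 | c
  A -> A T0 | a | b
  B -> B C | c
  C -> a | b
  T0 -> b
  T1 -> a

Fill CYK table bottom-up — only the sub-triangle for w[0..1]:
  [0..0]={A,C,T0}  "b"  orig:{A,C}
  [1..1]={A,C,T1}  "a"  orig:{A,C}
  [0..1]={S}  "ba"

Original NTs in T[0,1] deriving "ba": ["S"]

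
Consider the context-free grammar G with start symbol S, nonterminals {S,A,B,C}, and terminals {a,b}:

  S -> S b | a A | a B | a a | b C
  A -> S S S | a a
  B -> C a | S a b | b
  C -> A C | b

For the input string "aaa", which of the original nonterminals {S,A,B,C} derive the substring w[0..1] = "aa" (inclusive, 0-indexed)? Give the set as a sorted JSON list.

CNF form of G:
  S -> S T1 | T0 A | T0 B | T0 T0 | T1 C
  A -> S X2 | T0 T0
  B -> C T0 | S X3 | b
  C -> A C | b
  T0 -> a
  T1 -> b
  X2 -> S S
  X3 -> T0 T1

CYK fill (cells [i..j] with 0 ≤ i ≤ j ≤ 1 only):
  [0..0]={T0}  "a"  orig:{}
  [1..1]={T0}  "a"  orig:{}
  [0..1]={A,S}  "aa"

Original NTs in T[0,1] deriving "aa": ["A", "S"]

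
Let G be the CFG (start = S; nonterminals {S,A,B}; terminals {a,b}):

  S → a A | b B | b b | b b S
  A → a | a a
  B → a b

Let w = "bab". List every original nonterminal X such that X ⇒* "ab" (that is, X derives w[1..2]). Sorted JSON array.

CNF form of G:
  S -> T0 A | T1 B | T1 T1 | T1 X2
  A -> T0 T0 | a
  B -> T0 T1
  T0 -> a
  T1 -> b
  X2 -> T1 S

CYK table (by increasing span) — only the sub-triangle for w[1..2]:
  cell(1,1) a: {A,T0}  orig:{A}
  cell(2,2) b: {T1}  orig:{}
  cell(1,2) ab: {B}

Original NTs in T[1,2] deriving "ab": ["B"]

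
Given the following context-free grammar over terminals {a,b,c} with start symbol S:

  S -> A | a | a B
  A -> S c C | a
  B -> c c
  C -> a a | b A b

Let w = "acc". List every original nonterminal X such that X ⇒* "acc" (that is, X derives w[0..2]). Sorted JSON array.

Convert to CNF:
  S -> S X5 | T1 B | a
  A -> S X3 | a
  B -> T0 T0
  C -> T1 T1 | T2 X4
  T0 -> c
  T1 -> a
  T2 -> b
  X3 -> T0 C
  X4 -> A T2
  X5 -> T0 C

CYK fill, restricted to cells inside w[0..2]:
  T[0,0] 'a' = {A,S,T1}  orig:{A,S}
  T[1,1] 'c' = {T0}  orig:{}
  T[2,2] 'c' = {T0}  orig:{}
  T[0,1] 'ac' = ∅
  T[1,2] 'cc' = {B}
  T[0,2] 'acc' = {S}

Original NTs in T[0,2] deriving "acc": ["S"]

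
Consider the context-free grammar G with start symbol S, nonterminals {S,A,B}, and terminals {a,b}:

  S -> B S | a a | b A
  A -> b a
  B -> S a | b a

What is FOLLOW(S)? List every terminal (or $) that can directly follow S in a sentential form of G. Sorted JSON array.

FIRST sets, iterate to fixpoint:
iter 1:
  A via A→b a: +{b}
  B via B→b a: +{b}
  S via S→B S: +{b}
  S via S→a a: +{a}
  S: {a,b}  A: {b}  B: {b}
iter 2:
  B via B→S a: +{a}
  S: {a,b}  A: {b}  B: {a,b}
iter 3: (stable)
  S: {a,b}  A: {b}  B: {a,b}

Compute FOLLOW by fixpoint:
seed FOLLOW(S) with $
round 1:
  B→S a: FOLLOW(S) ⊇ FIRST(a) = {a}; new: +{a}
  S→B S: FOLLOW(B) ⊇ FIRST(S) = {a,b}; new: +{a,b}
  S→b A: FOLLOW(A) ⊇ FOLLOW(S) ⊇ {$,a}; new: +{$,a}
  S: {$,a}  A: {$,a}  B: {a,b}
round 2: done
  S: {$,a}  A: {$,a}  B: {a,b}

FOLLOW(S) = ["$", "a"]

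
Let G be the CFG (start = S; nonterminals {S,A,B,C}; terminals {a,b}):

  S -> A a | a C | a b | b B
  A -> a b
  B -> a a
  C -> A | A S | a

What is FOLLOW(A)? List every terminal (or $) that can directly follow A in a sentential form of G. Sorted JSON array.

FIRST sets, iterate to fixpoint:
pass 1:
  A via A→a b: +{a}
  B via B→a a: +{a}
  C via C→A: +{a}
  S via S→A a: +{a}
  S via S→b B: +{b}
  FIRST[S]={a,b}  FIRST[A]={a}  FIRST[B]={a}  FIRST[C]={a}
pass 2: (stable)
  FIRST[S]={a,b}  FIRST[A]={a}  FIRST[B]={a}  FIRST[C]={a}

FOLLOW sets:
seed FOLLOW(S) with $
iter 1:
  C→A S: FOLLOW(A) ⊇ FIRST(S) = {a,b}; new: +{a,b}
  S→a C: FOLLOW(C) ⊇ FOLLOW(S) ⊇ {$}; new: +{$}
  S→b B: FOLLOW(B) ⊇ FOLLOW(S) ⊇ {$}; new: +{$}
  FOLLOW[S]={$}  FOLLOW[A]={a,b}  FOLLOW[B]={$}  FOLLOW[C]={$}
iter 2:
  C→A: FOLLOW(A) ⊇ FOLLOW(C) ⊇ {$}; new: +{$}
  FOLLOW[S]={$}  FOLLOW[A]={$,a,b}  FOLLOW[B]={$}  FOLLOW[C]={$}
iter 3: — fixpoint
  FOLLOW[S]={$}  FOLLOW[A]={$,a,b}  FOLLOW[B]={$}  FOLLOW[C]={$}

FOLLOW(A) = ["$", "a", "b"]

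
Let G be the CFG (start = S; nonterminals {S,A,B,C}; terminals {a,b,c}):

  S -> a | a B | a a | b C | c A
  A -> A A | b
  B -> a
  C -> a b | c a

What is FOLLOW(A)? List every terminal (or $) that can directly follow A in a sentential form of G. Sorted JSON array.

FIRST sets, iterate to fixpoint:
iter 1:
  A via A→b: +{b}
  B via B→a: +{a}
  C via C→a b: +{a}
  C via C→c a: +{c}
  S via S→a: +{a}
  S via S→b C: +{b}
  S via S→c A: +{c}
  FIRST(S)={a,b,c}  FIRST(A)={b}  FIRST(B)={a}  FIRST(C)={a,c}
iter 2: — fixpoint
  FIRST(S)={a,b,c}  FIRST(A)={b}  FIRST(B)={a}  FIRST(C)={a,c}

Compute FOLLOW by fixpoint:
FOLLOW(S) := {$}
round 1:
  A→A A: FOLLOW(A) ⊇ FIRST(A) = {b}; new: +{b}
  S→a B: FOLLOW(B) ⊇ FOLLOW(S) ⊇ {$}; new: +{$}
  S→b C: FOLLOW(C) ⊇ FOLLOW(S) ⊇ {$}; new: +{$}
  S→c A: FOLLOW(A) ⊇ FOLLOW(S) ⊇ {$}; new: +{$}
  S: {$}  A: {$,b}  B: {$}  C: {$}
round 2: — fixpoint
  S: {$}  A: {$,b}  B: {$}  C: {$}

FOLLOW(A) = ["$", "b"]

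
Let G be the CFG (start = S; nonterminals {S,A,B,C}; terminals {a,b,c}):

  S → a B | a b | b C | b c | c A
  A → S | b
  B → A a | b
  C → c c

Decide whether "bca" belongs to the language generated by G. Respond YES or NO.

CNF form of G:
  S -> T0 B | T0 T1 | T1 C | T1 T2 | T2 A
  A -> T0 B | T0 T1 | T1 C | T1 T2 | T2 A | b
  B -> A T0 | b
  C -> T2 T2
  T0 -> a
  T1 -> b
  T2 -> c

CYK table (by increasing span):
  [0..0]={A,B,T1}  "b"  orig:{A,B}
  [1..1]={T2}  "c"  orig:{}
  [2..2]={T0}  "a"  orig:{}
  [0..1]={A,S}  "bc"
  [1..2]=∅  "ca"
  [0..2]={B}  "bca"

S ∉ T[0,2] ⇒ NO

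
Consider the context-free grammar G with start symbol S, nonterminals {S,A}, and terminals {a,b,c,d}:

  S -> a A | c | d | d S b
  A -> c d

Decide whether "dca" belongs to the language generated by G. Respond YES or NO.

Convert to CNF:
  S -> T1 X4 | T2 A | c | d
  A -> T0 T1
  T0 -> c
  T1 -> d
  T2 -> a
  T3 -> b
  X4 -> S T3

Fill CYK table bottom-up:
  cell(0,0) d: {S,T1}  orig:{S}
  cell(1,1) c: {S,T0}  orig:{S}
  cell(2,2) a: {T2}  orig:{}
  cell(0,1) dc: ∅
  cell(1,2) ca: ∅
  cell(0,2) dca: ∅

S ∉ T[0,2] ⇒ NO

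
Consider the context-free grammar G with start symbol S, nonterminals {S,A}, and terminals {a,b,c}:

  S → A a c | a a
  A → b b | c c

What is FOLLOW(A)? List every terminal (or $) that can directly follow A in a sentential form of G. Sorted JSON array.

FIRST sets, iterate to fixpoint:
iter 1:
  A via A→b b: +{b}
  A via A→c c: +{c}
  S via S→A a c: +{b,c}
  S via S→a a: +{a}
  S: {a,b,c}  A: {b,c}
iter 2: — fixpoint
  S: {a,b,c}  A: {b,c}

FOLLOW iteration:
initialize: $ ∈ FOLLOW(S)
round 1:
  S→A a c: FOLLOW(A) ⊇ FIRST(a) = {a}; new: +{a}
  FOLLOW(S)={$}  FOLLOW(A)={a}
round 2: (stable)
  FOLLOW(S)={$}  FOLLOW(A)={a}

FOLLOW(A) = ["a"]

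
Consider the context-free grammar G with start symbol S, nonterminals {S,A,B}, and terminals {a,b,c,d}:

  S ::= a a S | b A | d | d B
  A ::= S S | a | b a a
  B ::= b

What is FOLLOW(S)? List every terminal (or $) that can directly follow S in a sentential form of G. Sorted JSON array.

FIRST sets, iterate to fixpoint:
[1]
  A via A→a: +{a}
  A via A→b a a: +{b}
  B via B→b: +{b}
  S via S→a a S: +{a}
  S via S→b A: +{b}
  S via S→d: +{d}
  FIRST[S]={a,b,d}  FIRST[A]={a,b}  FIRST[B]={b}
[2]
  A via A→S S: +{d}
  FIRST[S]={a,b,d}  FIRST[A]={a,b,d}  FIRST[B]={b}
[3] done
  FIRST[S]={a,b,d}  FIRST[A]={a,b,d}  FIRST[B]={b}

FOLLOW sets:
seed FOLLOW(S) with $
iter 1:
  A→S S: FOLLOW(S) ⊇ FIRST(S) = {a,b,d}; new: +{a,b,d}
  S→b A: FOLLOW(A) ⊇ FOLLOW(S) ⊇ {$,a,b,d}; new: +{$,a,b,d}
  S→d B: FOLLOW(B) ⊇ FOLLOW(S) ⊇ {$,a,b,d}; new: +{$,a,b,d}
  S: {$,a,b,d}  A: {$,a,b,d}  B: {$,a,b,d}
iter 2: (stable)
  S: {$,a,b,d}  A: {$,a,b,d}  B: {$,a,b,d}

FOLLOW(S) = ["$", "a", "b", "d"]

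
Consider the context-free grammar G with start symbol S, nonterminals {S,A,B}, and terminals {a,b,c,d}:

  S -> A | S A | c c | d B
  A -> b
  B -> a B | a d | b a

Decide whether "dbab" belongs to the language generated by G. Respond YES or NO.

Convert to CNF:
  S -> S A | T1 B | T3 T3 | b
  A -> b
  B -> T0 B | T0 T1 | T2 T0
  T0 -> a
  T1 -> d
  T2 -> b
  T3 -> c

Fill CYK table bottom-up:
  T[0,0] 'd' = {T1}  orig:{}
  T[1,1] 'b' = {A,S,T2}  orig:{A,S}
  T[2,2] 'a' = {T0}  orig:{}
  T[3,3] 'b' = {A,S,T2}  orig:{A,S}
  T[0,1] 'db' = ∅
  T[1,2] 'ba' = {B}
  T[2,3] 'ab' = ∅
  T[0,2] 'dba' = {S}
  T[1,3] 'bab' = ∅
  T[0,3] 'dbab' = {S}

S ∈ T[0,3] ⇒ YES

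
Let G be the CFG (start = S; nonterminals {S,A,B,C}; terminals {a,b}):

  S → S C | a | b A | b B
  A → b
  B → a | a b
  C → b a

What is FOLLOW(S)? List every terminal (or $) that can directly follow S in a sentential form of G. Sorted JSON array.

FIRST sets, iterate to fixpoint:
[1]
  A via A→b: +{b}
  B via B→a: +{a}
  C via C→b a: +{b}
  S via S→a: +{a}
  S via S→b A: +{b}
  S: {a,b}  A: {b}  B: {a}  C: {b}
[2] (no change)
  S: {a,b}  A: {b}  B: {a}  C: {b}

Compute FOLLOW by fixpoint:
initialize: $ ∈ FOLLOW(S)
[1]
  S→S C: FOLLOW(S) ⊇ FIRST(C) = {b}; new: +{b}
  S→S C: FOLLOW(C) ⊇ FOLLOW(S) ⊇ {$,b}; new: +{$,b}
  S→b A: FOLLOW(A) ⊇ FOLLOW(S) ⊇ {$,b}; new: +{$,b}
  S→b B: FOLLOW(B) ⊇ FOLLOW(S) ⊇ {$,b}; new: +{$,b}
  FOLLOW(S)={$,b}  FOLLOW(A)={$,b}  FOLLOW(B)={$,b}  FOLLOW(C)={$,b}
[2] — fixpoint
  FOLLOW(S)={$,b}  FOLLOW(A)={$,b}  FOLLOW(B)={$,b}  FOLLOW(C)={$,b}

FOLLOW(S) = ["$", "b"]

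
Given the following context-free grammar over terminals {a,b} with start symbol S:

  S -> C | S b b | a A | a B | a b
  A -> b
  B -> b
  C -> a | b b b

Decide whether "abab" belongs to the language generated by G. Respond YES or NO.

Convert to CNF:
  S -> S X3 | T0 X4 | T1 A | T1 B | T1 T0 | a
  A -> b
  B -> b
  C -> T0 X2 | a
  T0 -> b
  T1 -> a
  X2 -> T0 T0
  X3 -> T0 T0
  X4 -> T0 T0

CYK table (by increasing span):
  cell(0,0) a: {C,S,T1}  orig:{C,S}
  cell(1,1) b: {A,B,T0}  orig:{A,B}
  cell(2,2) a: {C,S,T1}  orig:{C,S}
  cell(3,3) b: {A,B,T0}  orig:{A,B}
  cell(0,1) ab: {S}
  cell(1,2) ba: ∅
  cell(2,3) ab: {S}
  cell(0,2) aba: ∅
  cell(1,3) bab: ∅
  cell(0,3) abab: ∅

S ∉ T[0,3] ⇒ NO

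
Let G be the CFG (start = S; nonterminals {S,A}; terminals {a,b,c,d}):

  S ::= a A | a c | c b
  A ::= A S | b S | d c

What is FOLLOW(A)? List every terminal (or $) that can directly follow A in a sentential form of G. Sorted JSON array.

FIRST iteration:
round 1:
  A via A→b S: +{b}
  A via A→d c: +{d}
  S via S→a A: +{a}
  S via S→c b: +{c}
  FIRST[S]={a,c}  FIRST[A]={b,d}
round 2: — fixpoint
  FIRST[S]={a,c}  FIRST[A]={b,d}

FOLLOW iteration:
seed FOLLOW(S) with $
round 1:
  A→A S: FOLLOW(A) ⊇ FIRST(S) = {a,c}; new: +{a,c}
  A→A S: FOLLOW(S) ⊇ FOLLOW(A) ⊇ {a,c}; new: +{a,c}
  S→a A: FOLLOW(A) ⊇ FOLLOW(S) ⊇ {$,a,c}; new: +{$}
  S: {$,a,c}  A: {$,a,c}
round 2: done
  S: {$,a,c}  A: {$,a,c}

FOLLOW(A) = ["$", "a", "c"]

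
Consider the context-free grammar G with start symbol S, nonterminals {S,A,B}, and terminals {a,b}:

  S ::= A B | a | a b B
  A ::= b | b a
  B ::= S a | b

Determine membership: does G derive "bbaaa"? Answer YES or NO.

CNF form of G:
  S -> A B | T1 X2 | a
  A -> T0 T1 | b
  B -> S T1 | b
  T0 -> b
  T1 -> a
  X2 -> T0 B

CYK table (by increasing span):
  [0..0]={A,B,T0}  "b"  orig:{A,B}
  [1..1]={A,B,T0}  "b"  orig:{A,B}
  [2..2]={S,T1}  "a"  orig:{S}
  [3..3]={S,T1}  "a"  orig:{S}
  [4..4]={S,T1}  "a"  orig:{S}
  [0..1]={S,X2}  "bb"  orig:{S}
  [1..2]={A}  "ba"
  [2..3]={B}  "aa"
  [3..4]={B}  "aa"
  [0..2]={B}  "bba"
  [1..3]={S,X2}  "baa"  orig:{S}
  [2..4]=∅  "aaa"
  [0..3]=∅  "bbaa"
  [1..4]={B,S}  "baaa"
  [0..4]={S,X2}  "bbaaa"  orig:{S}

S ∈ T[0,4] ⇒ YES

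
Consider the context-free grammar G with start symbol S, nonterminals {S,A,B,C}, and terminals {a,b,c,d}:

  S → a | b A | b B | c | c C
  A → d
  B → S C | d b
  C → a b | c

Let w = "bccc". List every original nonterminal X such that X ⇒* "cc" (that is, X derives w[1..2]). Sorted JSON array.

CNF form of G:
  S -> T1 A | T1 B | T3 C | a | c
  A -> d
  B -> S C | T0 T1
  C -> T2 T1 | c
  T0 -> d
  T1 -> b
  T2 -> a
  T3 -> c

Fill CYK table bottom-up — only the sub-triangle for w[1..2]:
  [1..1]={C,S,T3}  "c"  orig:{C,S}
  [2..2]={C,S,T3}  "c"  orig:{C,S}
  [1..2]={B,S}  "cc"

Original NTs in T[1,2] deriving "cc": ["B", "S"]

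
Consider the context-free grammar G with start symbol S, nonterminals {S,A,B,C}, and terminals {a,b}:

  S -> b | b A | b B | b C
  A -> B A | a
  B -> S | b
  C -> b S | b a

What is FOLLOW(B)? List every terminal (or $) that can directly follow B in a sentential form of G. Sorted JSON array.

FIRST iteration:
iter 1:
  A via A→a: +{a}
  B via B→b: +{b}
  C via C→b S: +{b}
  S via S→b: +{b}
  FIRST(S)={b}  FIRST(A)={a}  FIRST(B)={b}  FIRST(C)={b}
iter 2:
  A via A→B A: +{b}
  FIRST(S)={b}  FIRST(A)={a,b}  FIRST(B)={b}  FIRST(C)={b}
iter 3: — fixpoint
  FIRST(S)={b}  FIRST(A)={a,b}  FIRST(B)={b}  FIRST(C)={b}

FOLLOW sets:
FOLLOW(S) := {$}
[1]
  A→B A: FOLLOW(B) ⊇ FIRST(A) = {a,b}; new: +{a,b}
  B→S: FOLLOW(S) ⊇ FOLLOW(B) ⊇ {a,b}; new: +{a,b}
  S→b A: FOLLOW(A) ⊇ FOLLOW(S) ⊇ {$,a,b}; new: +{$,a,b}
  S→b B: FOLLOW(B) ⊇ FOLLOW(S) ⊇ {$,a,b}; new: +{$}
  S→b C: FOLLOW(C) ⊇ FOLLOW(S) ⊇ {$,a,b}; new: +{$,a,b}
  S: {$,a,b}  A: {$,a,b}  B: {$,a,b}  C: {$,a,b}
[2] (no change)
  S: {$,a,b}  A: {$,a,b}  B: {$,a,b}  C: {$,a,b}

FOLLOW(B) = ["$", "a", "b"]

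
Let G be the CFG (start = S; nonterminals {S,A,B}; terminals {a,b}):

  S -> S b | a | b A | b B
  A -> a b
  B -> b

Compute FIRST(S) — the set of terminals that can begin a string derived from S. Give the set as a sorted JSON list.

Compute FIRST by fixpoint:
[1]
  A via A→a b: +{a}
  B via B→b: +{b}
  S via S→a: +{a}
  S via S→b A: +{b}
  S: {a,b}  A: {a}  B: {b}
[2] done
  S: {a,b}  A: {a}  B: {b}

FIRST(S) = ["a", "b"]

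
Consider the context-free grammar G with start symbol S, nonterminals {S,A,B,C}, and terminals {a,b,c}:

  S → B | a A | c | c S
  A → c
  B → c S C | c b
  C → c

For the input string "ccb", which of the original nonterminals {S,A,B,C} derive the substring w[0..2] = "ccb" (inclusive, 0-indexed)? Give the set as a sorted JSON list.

Convert to CNF:
  S -> T0 S | T0 T1 | T0 X4 | T2 A | c
  A -> c
  B -> T0 T1 | T0 X3
  C -> c
  T0 -> c
  T1 -> b
  T2 -> a
  X3 -> S C
  X4 -> S C

Fill CYK table bottom-up — only the sub-triangle for w[0..2]:
  T[0,0] 'c' = {A,C,S,T0}  orig:{A,C,S}
  T[1,1] 'c' = {A,C,S,T0}  orig:{A,C,S}
  T[2,2] 'b' = {T1}  orig:{}
  T[0,1] 'cc' = {S,X3,X4}  orig:{S}
  T[1,2] 'cb' = {B,S}
  T[0,2] 'ccb' = {S}

Original NTs in T[0,2] deriving "ccb": ["S"]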